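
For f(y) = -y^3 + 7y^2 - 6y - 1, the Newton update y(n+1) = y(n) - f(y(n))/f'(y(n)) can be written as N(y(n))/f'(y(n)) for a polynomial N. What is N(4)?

-15

f'(y) = -3y^2 + 14y - 6.
N(y) = y·f'(y) - f(y) = y·(-3y^2 + 14y - 6) - (-y^3 + 7y^2 - 6y - 1) = -2y^3 + 7y^2 + 1.
N(4) = -15.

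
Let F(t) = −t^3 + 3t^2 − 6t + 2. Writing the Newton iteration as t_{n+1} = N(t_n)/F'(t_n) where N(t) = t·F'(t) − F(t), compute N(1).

F'(t) = −3t^2 + 6t − 6.
N(t) = t·F'(t) − F(t) = t·(−3t^2 + 6t − 6) − (−t^3 + 3t^2 − 6t + 2) = −2t^3 + 3t^2 − 2.
N(1) = −1.

−1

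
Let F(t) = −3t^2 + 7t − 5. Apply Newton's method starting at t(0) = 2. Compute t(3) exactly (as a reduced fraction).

F'(t) = −6t + 7.
F(2) = −3, F'(2) = −5, so t(1) = 2 − (−3)/(−5) = 7/5.
F(7/5) = −27/25, F'(7/5) = −7/5, so t(2) = (7/5) − (−27/25)/(−7/5) = 22/35.
F(22/35) = −2187/1225, F'(22/35) = 113/35, so t(3) = (22/35) − (−2187/1225)/(113/35) = 4673/3955.

4673/3955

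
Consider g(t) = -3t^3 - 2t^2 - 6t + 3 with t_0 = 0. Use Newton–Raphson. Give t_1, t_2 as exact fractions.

g'(t) = -9t^2 - 4t - 6.
g(0) = 3, g'(0) = -6, so t_1 = 0 - 3/(-6) = 1/2.
g(1/2) = -7/8, g'(1/2) = -41/4, so t_2 = (1/2) - (-7/8)/(-41/4) = 17/41.

t_1 = 1/2, t_2 = 17/41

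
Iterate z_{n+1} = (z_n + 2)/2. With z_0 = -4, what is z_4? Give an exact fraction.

z_1 = ((-4) + 2)/2 = -1.
z_2 = ((-1) + 2)/2 = 1/2.
z_3 = ((1/2) + 2)/2 = 5/4.
z_4 = ((5/4) + 2)/2 = 13/8.

13/8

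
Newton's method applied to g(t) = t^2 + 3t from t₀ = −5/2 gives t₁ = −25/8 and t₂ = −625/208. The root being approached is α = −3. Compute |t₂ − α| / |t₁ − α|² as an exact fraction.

4/13

t₁ − α = −25/8 − (−3) = −25/8 + 3 = −1/8, so |t₁ − α| = 1/8.
t₂ − α = −625/208 − (−3) = −625/208 + 3 = −1/208, so |t₂ − α| = 1/208.
|t₁ − α|² = 1/64.
Ratio = (1/208) / (1/64) = 4/13.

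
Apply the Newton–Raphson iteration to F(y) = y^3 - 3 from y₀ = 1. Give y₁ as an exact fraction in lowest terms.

F'(y) = 3y^2.
F(1) = -2, F'(1) = 3, so y₁ = 1 - (-2)/3 = 5/3.

5/3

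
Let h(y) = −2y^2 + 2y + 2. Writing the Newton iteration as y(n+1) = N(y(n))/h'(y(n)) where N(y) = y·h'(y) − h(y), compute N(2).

−10

h'(y) = −4y + 2.
N(y) = y·h'(y) − h(y) = y·(−4y + 2) − (−2y^2 + 2y + 2) = −2y^2 − 2.
N(2) = −10.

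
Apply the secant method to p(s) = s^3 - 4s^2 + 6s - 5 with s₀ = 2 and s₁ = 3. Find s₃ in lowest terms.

p(2) = -1, p(3) = 4. s₂ = 3 - 4·(3 - 2)/(4 - (-1)) = 11/5.
p(3) = 4, p(11/5) = -64/125. s₃ = (11/5) - (-64/125)·((11/5) - 3)/((-64/125) - 4) = 323/141.

323/141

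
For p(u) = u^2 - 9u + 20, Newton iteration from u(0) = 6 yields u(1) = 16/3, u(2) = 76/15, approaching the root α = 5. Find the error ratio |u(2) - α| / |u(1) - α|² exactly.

u(1) - α = 16/3 - 5 = 1/3, so |u(1) - α| = 1/3.
u(2) - α = 76/15 - 5 = 1/15, so |u(2) - α| = 1/15.
|u(1) - α|² = 1/9.
Ratio = (1/15) / (1/9) = 3/5.

3/5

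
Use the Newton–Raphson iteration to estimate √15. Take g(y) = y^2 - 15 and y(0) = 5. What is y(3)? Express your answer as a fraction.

g'(y) = 2y.
g(5) = 10, g'(5) = 10, so y(1) = 5 - 10/10 = 4.
g(4) = 1, g'(4) = 8, so y(2) = 4 - 1/8 = 31/8.
g(31/8) = 1/64, g'(31/8) = 31/4, so y(3) = (31/8) - (1/64)/(31/4) = 1921/496.

1921/496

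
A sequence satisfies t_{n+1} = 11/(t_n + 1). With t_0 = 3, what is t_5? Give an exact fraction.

t_1 = 11/(3 + 1) = 11/4.
t_2 = 11/(11/4 + 1) = 44/15.
t_3 = 11/(44/15 + 1) = 165/59.
t_4 = 11/(165/59 + 1) = 649/224.
t_5 = 11/(649/224 + 1) = 2464/873.

2464/873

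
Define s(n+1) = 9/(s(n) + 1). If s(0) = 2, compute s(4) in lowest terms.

117/49

s(1) = 9/(2 + 1) = 3.
s(2) = 9/(3 + 1) = 9/4.
s(3) = 9/(9/4 + 1) = 36/13.
s(4) = 9/(36/13 + 1) = 117/49.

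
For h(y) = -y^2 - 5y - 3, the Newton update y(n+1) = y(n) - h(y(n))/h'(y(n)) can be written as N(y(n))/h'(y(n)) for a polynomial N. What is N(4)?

h'(y) = -2y - 5.
N(y) = y·h'(y) - h(y) = y·(-2y - 5) - (-y^2 - 5y - 3) = -y^2 + 3.
N(4) = -13.

-13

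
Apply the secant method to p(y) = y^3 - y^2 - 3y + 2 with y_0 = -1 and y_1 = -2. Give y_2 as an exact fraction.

p(-1) = 3, p(-2) = -4. y_2 = (-2) - (-4)·((-2) - (-1))/((-4) - 3) = -10/7.

-10/7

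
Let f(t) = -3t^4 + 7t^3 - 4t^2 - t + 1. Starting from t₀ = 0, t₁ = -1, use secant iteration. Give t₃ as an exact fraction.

-1174/7765

f(0) = 1, f(-1) = -12. t₂ = (-1) - (-12)·((-1) - 0)/((-12) - 1) = -1/13.
f(-1) = -12, f(-1/13) = 29988/28561. t₃ = (-1/13) - (29988/28561)·((-1/13) - (-1))/((29988/28561) - (-12)) = -1174/7765.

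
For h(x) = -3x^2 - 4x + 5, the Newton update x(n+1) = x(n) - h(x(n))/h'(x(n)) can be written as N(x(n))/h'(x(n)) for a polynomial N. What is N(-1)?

-8

h'(x) = -6x - 4.
N(x) = x·h'(x) - h(x) = x·(-6x - 4) - (-3x^2 - 4x + 5) = -3x^2 - 5.
N(-1) = -8.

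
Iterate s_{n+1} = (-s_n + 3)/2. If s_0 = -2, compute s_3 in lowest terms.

s_1 = (-(-2) + 3)/2 = 5/2.
s_2 = (-(5/2) + 3)/2 = 1/4.
s_3 = (-(1/4) + 3)/2 = 11/8.

11/8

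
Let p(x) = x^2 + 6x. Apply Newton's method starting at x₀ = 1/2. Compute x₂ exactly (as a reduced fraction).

p'(x) = 2x + 6.
p(1/2) = 13/4, p'(1/2) = 7, so x₁ = (1/2) − (13/4)/7 = 1/28.
p(1/28) = 169/784, p'(1/28) = 85/14, so x₂ = (1/28) − (169/784)/(85/14) = 1/4760.

1/4760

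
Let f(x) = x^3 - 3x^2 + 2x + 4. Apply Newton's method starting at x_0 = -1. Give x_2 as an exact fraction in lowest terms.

f'(x) = 3x^2 - 6x + 2.
f(-1) = -2, f'(-1) = 11, so x_1 = (-1) - (-2)/11 = -9/11.
f(-9/11) = -256/1331, f'(-9/11) = 1079/121, so x_2 = (-9/11) - (-256/1331)/(1079/121) = -9455/11869.

-9455/11869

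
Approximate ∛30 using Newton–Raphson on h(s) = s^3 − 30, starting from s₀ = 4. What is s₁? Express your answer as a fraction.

h'(s) = 3s^2.
h(4) = 34, h'(4) = 48, so s₁ = 4 − 34/48 = 79/24.

79/24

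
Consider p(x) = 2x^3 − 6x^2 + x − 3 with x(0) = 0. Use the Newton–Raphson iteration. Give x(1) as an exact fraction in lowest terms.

3

p'(x) = 6x^2 − 12x + 1.
p(0) = −3, p'(0) = 1, so x(1) = 0 − (−3)/1 = 3.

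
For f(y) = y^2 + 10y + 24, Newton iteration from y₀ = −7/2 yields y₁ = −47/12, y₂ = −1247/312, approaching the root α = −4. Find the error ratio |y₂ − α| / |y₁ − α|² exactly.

6/13

y₁ − α = −47/12 − (−4) = −47/12 + 4 = 1/12, so |y₁ − α| = 1/12.
y₂ − α = −1247/312 − (−4) = −1247/312 + 4 = 1/312, so |y₂ − α| = 1/312.
|y₁ − α|² = 1/144.
Ratio = (1/312) / (1/144) = 6/13.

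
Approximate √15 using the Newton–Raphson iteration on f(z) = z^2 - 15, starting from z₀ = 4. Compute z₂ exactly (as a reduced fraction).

1921/496

f'(z) = 2z.
f(4) = 1, f'(4) = 8, so z₁ = 4 - 1/8 = 31/8.
f(31/8) = 1/64, f'(31/8) = 31/4, so z₂ = (31/8) - (1/64)/(31/4) = 1921/496.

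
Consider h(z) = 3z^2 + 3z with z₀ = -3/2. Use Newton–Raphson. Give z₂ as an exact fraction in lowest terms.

h'(z) = 6z + 3.
h(-3/2) = 9/4, h'(-3/2) = -6, so z₁ = (-3/2) - (9/4)/(-6) = -9/8.
h(-9/8) = 27/64, h'(-9/8) = -15/4, so z₂ = (-9/8) - (27/64)/(-15/4) = -81/80.

-81/80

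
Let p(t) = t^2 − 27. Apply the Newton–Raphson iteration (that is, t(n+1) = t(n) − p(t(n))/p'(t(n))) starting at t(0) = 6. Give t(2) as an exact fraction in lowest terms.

291/56

p'(t) = 2t.
p(6) = 9, p'(6) = 12, so t(1) = 6 − 9/12 = 21/4.
p(21/4) = 9/16, p'(21/4) = 21/2, so t(2) = (21/4) − (9/16)/(21/2) = 291/56.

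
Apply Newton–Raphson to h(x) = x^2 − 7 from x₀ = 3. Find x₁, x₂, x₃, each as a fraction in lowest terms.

h'(x) = 2x.
h(3) = 2, h'(3) = 6, so x₁ = 3 − 2/6 = 8/3.
h(8/3) = 1/9, h'(8/3) = 16/3, so x₂ = (8/3) − (1/9)/(16/3) = 127/48.
h(127/48) = 1/2304, h'(127/48) = 127/24, so x₃ = (127/48) − (1/2304)/(127/24) = 32257/12192.

x₁ = 8/3, x₂ = 127/48, x₃ = 32257/12192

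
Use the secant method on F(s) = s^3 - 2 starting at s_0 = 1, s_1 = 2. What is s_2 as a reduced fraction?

F(1) = -1, F(2) = 6. s_2 = 2 - 6·(2 - 1)/(6 - (-1)) = 8/7.

8/7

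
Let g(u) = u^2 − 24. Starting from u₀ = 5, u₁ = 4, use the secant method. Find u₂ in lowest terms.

44/9

g(5) = 1, g(4) = −8. u₂ = 4 − (−8)·(4 − 5)/((−8) − 1) = 44/9.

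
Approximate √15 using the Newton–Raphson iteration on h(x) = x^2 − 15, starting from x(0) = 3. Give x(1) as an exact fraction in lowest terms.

4

h'(x) = 2x.
h(3) = −6, h'(3) = 6, so x(1) = 3 − (−6)/6 = 4.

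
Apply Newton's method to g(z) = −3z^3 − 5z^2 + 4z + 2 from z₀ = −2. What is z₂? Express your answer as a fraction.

−1280/597

g'(z) = −9z^2 − 10z + 4.
g(−2) = −2, g'(−2) = −12, so z₁ = (−2) − (−2)/(−12) = −13/6.
g(−13/6) = 3/8, g'(−13/6) = −199/12, so z₂ = (−13/6) − (3/8)/(−199/12) = −1280/597.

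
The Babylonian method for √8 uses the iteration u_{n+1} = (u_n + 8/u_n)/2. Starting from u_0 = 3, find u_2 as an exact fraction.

u_1 = (3 + 8/3)/2 = 17/6.
u_2 = (17/6 + 8/(17/6))/2 = 577/204.

577/204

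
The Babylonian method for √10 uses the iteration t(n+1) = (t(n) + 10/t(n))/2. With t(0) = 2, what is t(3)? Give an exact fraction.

15761/4984

t(1) = (2 + 10/2)/2 = 7/2.
t(2) = (7/2 + 10/(7/2))/2 = 89/28.
t(3) = (89/28 + 10/(89/28))/2 = 15761/4984.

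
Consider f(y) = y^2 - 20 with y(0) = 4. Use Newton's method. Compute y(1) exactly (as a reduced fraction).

f'(y) = 2y.
f(4) = -4, f'(4) = 8, so y(1) = 4 - (-4)/8 = 9/2.

9/2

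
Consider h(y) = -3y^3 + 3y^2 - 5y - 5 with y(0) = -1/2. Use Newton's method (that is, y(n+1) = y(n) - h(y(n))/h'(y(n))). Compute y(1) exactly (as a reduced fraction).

-26/41

h'(y) = -9y^2 + 6y - 5.
h(-1/2) = -11/8, h'(-1/2) = -41/4, so y(1) = (-1/2) - (-11/8)/(-41/4) = -26/41.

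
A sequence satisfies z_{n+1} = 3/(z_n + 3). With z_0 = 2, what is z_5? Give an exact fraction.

87/110

z_1 = 3/(2 + 3) = 3/5.
z_2 = 3/(3/5 + 3) = 5/6.
z_3 = 3/(5/6 + 3) = 18/23.
z_4 = 3/(18/23 + 3) = 23/29.
z_5 = 3/(23/29 + 3) = 87/110.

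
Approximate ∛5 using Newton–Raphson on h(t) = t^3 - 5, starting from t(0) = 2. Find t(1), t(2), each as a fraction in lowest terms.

t(1) = 7/4, t(2) = 503/294

h'(t) = 3t^2.
h(2) = 3, h'(2) = 12, so t(1) = 2 - 3/12 = 7/4.
h(7/4) = 23/64, h'(7/4) = 147/16, so t(2) = (7/4) - (23/64)/(147/16) = 503/294.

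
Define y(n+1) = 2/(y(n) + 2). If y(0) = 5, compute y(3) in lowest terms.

y(1) = 2/(5 + 2) = 2/7.
y(2) = 2/(2/7 + 2) = 7/8.
y(3) = 2/(7/8 + 2) = 16/23.

16/23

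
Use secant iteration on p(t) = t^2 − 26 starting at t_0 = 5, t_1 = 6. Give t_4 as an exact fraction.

p(5) = −1, p(6) = 10. t_2 = 6 − 10·(6 − 5)/(10 − (−1)) = 56/11.
p(6) = 10, p(56/11) = −10/121. t_3 = (56/11) − (−10/121)·((56/11) − 6)/((−10/121) − 10) = 311/61.
p(56/11) = −10/121, p(311/61) = −25/3721. t_4 = (311/61) − (−25/3721)·((311/61) − (56/11))/((−25/3721) − (−10/121)) = 34862/6837.

34862/6837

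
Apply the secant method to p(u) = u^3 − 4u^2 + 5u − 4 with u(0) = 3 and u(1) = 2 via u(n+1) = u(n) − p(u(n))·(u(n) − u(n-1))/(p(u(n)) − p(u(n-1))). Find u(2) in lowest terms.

5/2

p(3) = 2, p(2) = −2. u(2) = 2 − (−2)·(2 − 3)/((−2) − 2) = 5/2.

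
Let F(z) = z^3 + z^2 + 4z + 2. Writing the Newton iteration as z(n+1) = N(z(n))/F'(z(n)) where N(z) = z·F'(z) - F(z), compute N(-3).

-47

F'(z) = 3z^2 + 2z + 4.
N(z) = z·F'(z) - F(z) = z·(3z^2 + 2z + 4) - (z^3 + z^2 + 4z + 2) = 2z^3 + z^2 - 2.
N(-3) = -47.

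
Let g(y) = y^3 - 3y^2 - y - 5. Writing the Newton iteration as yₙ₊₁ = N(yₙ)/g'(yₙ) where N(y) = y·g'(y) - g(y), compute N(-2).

g'(y) = 3y^2 - 6y - 1.
N(y) = y·g'(y) - g(y) = y·(3y^2 - 6y - 1) - (y^3 - 3y^2 - y - 5) = 2y^3 - 3y^2 + 5.
N(-2) = -23.

-23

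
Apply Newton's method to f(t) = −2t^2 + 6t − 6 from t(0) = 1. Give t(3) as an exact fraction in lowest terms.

2

f'(t) = −4t + 6.
f(1) = −2, f'(1) = 2, so t(1) = 1 − (−2)/2 = 2.
f(2) = −2, f'(2) = −2, so t(2) = 2 − (−2)/(−2) = 1.
f(1) = −2, f'(1) = 2, so t(3) = 1 − (−2)/2 = 2.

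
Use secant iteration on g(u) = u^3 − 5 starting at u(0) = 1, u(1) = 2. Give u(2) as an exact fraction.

11/7

g(1) = −4, g(2) = 3. u(2) = 2 − 3·(2 − 1)/(3 − (−4)) = 11/7.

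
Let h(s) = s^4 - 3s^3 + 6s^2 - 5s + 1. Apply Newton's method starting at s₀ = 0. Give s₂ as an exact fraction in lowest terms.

h'(s) = 4s^3 - 9s^2 + 12s - 5.
h(0) = 1, h'(0) = -5, so s₁ = 0 - 1/(-5) = 1/5.
h(1/5) = 136/625, h'(1/5) = -366/125, so s₂ = (1/5) - (136/625)/(-366/125) = 251/915.

251/915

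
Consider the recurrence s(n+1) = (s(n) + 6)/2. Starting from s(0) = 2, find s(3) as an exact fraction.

11/2

s(1) = (2 + 6)/2 = 4.
s(2) = (4 + 6)/2 = 5.
s(3) = (5 + 6)/2 = 11/2.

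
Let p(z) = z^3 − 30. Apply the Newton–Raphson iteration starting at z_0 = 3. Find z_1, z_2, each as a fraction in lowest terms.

p'(z) = 3z^2.
p(3) = −3, p'(3) = 27, so z_1 = 3 − (−3)/27 = 28/9.
p(28/9) = 82/729, p'(28/9) = 784/27, so z_2 = (28/9) − (82/729)/(784/27) = 32887/10584.

z_1 = 28/9, z_2 = 32887/10584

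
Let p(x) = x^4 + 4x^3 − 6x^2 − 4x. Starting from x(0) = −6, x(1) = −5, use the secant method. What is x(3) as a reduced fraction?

p(−6) = 240, p(−5) = −5. x(2) = (−5) − (−5)·((−5) − (−6))/((−5) − 240) = −246/49.
p(−5) = −5, p(−246/49) = −11680080/5764801. x(3) = (−246/49) − (−11680080/5764801)·((−246/49) − (−5))/((−11680080/5764801) − (−5)) = −17261574/3428785.

−17261574/3428785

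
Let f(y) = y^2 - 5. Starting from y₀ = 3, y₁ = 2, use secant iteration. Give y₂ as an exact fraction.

f(3) = 4, f(2) = -1. y₂ = 2 - (-1)·(2 - 3)/((-1) - 4) = 11/5.

11/5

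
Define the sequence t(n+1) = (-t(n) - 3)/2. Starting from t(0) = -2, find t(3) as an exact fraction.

t(1) = (-(-2) - 3)/2 = -1/2.
t(2) = (-(-1/2) - 3)/2 = -5/4.
t(3) = (-(-5/4) - 3)/2 = -7/8.

-7/8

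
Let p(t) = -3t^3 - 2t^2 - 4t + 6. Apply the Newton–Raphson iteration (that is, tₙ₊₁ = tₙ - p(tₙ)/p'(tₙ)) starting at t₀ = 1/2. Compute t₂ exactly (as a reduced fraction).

p'(t) = -9t^2 - 4t - 4.
p(1/2) = 25/8, p'(1/2) = -33/4, so t₁ = (1/2) - (25/8)/(-33/4) = 29/33.
p(29/33) = -4375/3993, p'(29/33) = -5251/363, so t₂ = (29/33) - (-4375/3993)/(-5251/363) = 139154/173283.

139154/173283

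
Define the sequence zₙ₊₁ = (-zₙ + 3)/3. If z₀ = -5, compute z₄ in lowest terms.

z₁ = (-(-5) + 3)/3 = 8/3.
z₂ = (-(8/3) + 3)/3 = 1/9.
z₃ = (-(1/9) + 3)/3 = 26/27.
z₄ = (-(26/27) + 3)/3 = 55/81.

55/81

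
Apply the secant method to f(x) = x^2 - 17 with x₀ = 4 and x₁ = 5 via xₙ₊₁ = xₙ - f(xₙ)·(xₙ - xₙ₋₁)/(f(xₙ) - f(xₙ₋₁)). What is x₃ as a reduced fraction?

f(4) = -1, f(5) = 8. x₂ = 5 - 8·(5 - 4)/(8 - (-1)) = 37/9.
f(5) = 8, f(37/9) = -8/81. x₃ = (37/9) - (-8/81)·((37/9) - 5)/((-8/81) - 8) = 169/41.

169/41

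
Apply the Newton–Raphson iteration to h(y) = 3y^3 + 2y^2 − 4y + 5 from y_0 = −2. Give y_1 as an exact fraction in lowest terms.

h'(y) = 9y^2 + 4y − 4.
h(−2) = −3, h'(−2) = 24, so y_1 = (−2) − (−3)/24 = −15/8.

−15/8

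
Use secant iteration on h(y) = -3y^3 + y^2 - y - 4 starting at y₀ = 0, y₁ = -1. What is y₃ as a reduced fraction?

-228/253

h(0) = -4, h(-1) = 1. y₂ = (-1) - 1·((-1) - 0)/(1 - (-4)) = -4/5.
h(-1) = 1, h(-4/5) = -128/125. y₃ = (-4/5) - (-128/125)·((-4/5) - (-1))/((-128/125) - 1) = -228/253.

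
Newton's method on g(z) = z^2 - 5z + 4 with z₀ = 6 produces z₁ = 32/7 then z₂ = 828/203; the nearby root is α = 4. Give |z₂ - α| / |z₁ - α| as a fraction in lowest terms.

4/29

z₁ - α = 32/7 - 4 = 4/7, so |z₁ - α| = 4/7.
z₂ - α = 828/203 - 4 = 16/203, so |z₂ - α| = 16/203.
Ratio = (16/203) / (4/7) = 4/29.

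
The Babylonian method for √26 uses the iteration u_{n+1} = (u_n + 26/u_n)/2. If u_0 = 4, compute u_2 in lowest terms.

u_1 = (4 + 26/4)/2 = 21/4.
u_2 = (21/4 + 26/(21/4))/2 = 857/168.

857/168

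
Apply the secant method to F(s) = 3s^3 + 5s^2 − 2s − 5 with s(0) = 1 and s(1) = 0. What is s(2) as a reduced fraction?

5/6

F(1) = 1, F(0) = −5. s(2) = 0 − (−5)·(0 − 1)/((−5) − 1) = 5/6.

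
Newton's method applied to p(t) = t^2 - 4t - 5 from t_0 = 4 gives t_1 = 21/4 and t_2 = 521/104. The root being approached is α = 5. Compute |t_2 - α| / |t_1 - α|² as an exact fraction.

t_1 - α = 21/4 - 5 = 1/4, so |t_1 - α| = 1/4.
t_2 - α = 521/104 - 5 = 1/104, so |t_2 - α| = 1/104.
|t_1 - α|² = 1/16.
Ratio = (1/104) / (1/16) = 2/13.

2/13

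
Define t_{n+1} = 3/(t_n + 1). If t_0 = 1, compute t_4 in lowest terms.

t_1 = 3/(1 + 1) = 3/2.
t_2 = 3/(3/2 + 1) = 6/5.
t_3 = 3/(6/5 + 1) = 15/11.
t_4 = 3/(15/11 + 1) = 33/26.

33/26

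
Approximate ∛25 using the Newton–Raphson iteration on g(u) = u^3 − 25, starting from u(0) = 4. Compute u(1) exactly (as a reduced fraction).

g'(u) = 3u^2.
g(4) = 39, g'(4) = 48, so u(1) = 4 − 39/48 = 51/16.

51/16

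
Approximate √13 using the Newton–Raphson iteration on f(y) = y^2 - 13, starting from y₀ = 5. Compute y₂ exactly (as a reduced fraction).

343/95

f'(y) = 2y.
f(5) = 12, f'(5) = 10, so y₁ = 5 - 12/10 = 19/5.
f(19/5) = 36/25, f'(19/5) = 38/5, so y₂ = (19/5) - (36/25)/(38/5) = 343/95.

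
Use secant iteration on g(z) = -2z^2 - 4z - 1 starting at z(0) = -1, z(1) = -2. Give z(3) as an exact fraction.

-5/3

g(-1) = 1, g(-2) = -1. z(2) = (-2) - (-1)·((-2) - (-1))/((-1) - 1) = -3/2.
g(-2) = -1, g(-3/2) = 1/2. z(3) = (-3/2) - (1/2)·((-3/2) - (-2))/((1/2) - (-1)) = -5/3.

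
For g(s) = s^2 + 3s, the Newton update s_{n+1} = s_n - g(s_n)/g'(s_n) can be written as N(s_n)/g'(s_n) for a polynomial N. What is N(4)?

g'(s) = 2s + 3.
N(s) = s·g'(s) - g(s) = s·(2s + 3) - (s^2 + 3s) = s^2.
N(4) = 16.

16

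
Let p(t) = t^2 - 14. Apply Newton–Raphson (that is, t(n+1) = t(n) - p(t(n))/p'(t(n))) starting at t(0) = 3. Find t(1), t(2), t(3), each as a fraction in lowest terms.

p'(t) = 2t.
p(3) = -5, p'(3) = 6, so t(1) = 3 - (-5)/6 = 23/6.
p(23/6) = 25/36, p'(23/6) = 23/3, so t(2) = (23/6) - (25/36)/(23/3) = 1033/276.
p(1033/276) = 625/76176, p'(1033/276) = 1033/138, so t(3) = (1033/276) - (625/76176)/(1033/138) = 2133553/570216.

t(1) = 23/6, t(2) = 1033/276, t(3) = 2133553/570216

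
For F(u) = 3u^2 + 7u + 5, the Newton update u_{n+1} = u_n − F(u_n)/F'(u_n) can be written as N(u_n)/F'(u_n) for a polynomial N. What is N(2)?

F'(u) = 6u + 7.
N(u) = u·F'(u) − F(u) = u·(6u + 7) − (3u^2 + 7u + 5) = 3u^2 − 5.
N(2) = 7.

7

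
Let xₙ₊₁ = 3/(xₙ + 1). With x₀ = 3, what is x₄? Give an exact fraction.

x₁ = 3/(3 + 1) = 3/4.
x₂ = 3/(3/4 + 1) = 12/7.
x₃ = 3/(12/7 + 1) = 21/19.
x₄ = 3/(21/19 + 1) = 57/40.

57/40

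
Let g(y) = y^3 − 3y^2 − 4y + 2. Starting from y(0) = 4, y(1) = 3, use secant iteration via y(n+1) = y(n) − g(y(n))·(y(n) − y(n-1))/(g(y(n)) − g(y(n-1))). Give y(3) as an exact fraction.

303/77

g(4) = 2, g(3) = −10. y(2) = 3 − (−10)·(3 − 4)/((−10) − 2) = 23/6.
g(3) = −10, g(23/6) = −235/216. y(3) = (23/6) − (−235/216)·((23/6) − 3)/((−235/216) − (−10)) = 303/77.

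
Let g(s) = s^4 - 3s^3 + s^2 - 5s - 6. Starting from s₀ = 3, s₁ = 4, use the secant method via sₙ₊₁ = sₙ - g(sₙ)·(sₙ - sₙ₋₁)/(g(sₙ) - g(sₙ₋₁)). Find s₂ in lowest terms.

35/11

g(3) = -12, g(4) = 54. s₂ = 4 - 54·(4 - 3)/(54 - (-12)) = 35/11.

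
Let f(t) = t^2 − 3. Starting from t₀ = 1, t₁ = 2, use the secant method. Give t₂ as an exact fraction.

5/3

f(1) = −2, f(2) = 1. t₂ = 2 − 1·(2 − 1)/(1 − (−2)) = 5/3.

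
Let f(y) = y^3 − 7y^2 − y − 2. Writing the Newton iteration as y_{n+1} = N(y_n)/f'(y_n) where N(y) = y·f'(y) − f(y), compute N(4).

f'(y) = 3y^2 − 14y − 1.
N(y) = y·f'(y) − f(y) = y·(3y^2 − 14y − 1) − (y^3 − 7y^2 − y − 2) = 2y^3 − 7y^2 + 2.
N(4) = 18.

18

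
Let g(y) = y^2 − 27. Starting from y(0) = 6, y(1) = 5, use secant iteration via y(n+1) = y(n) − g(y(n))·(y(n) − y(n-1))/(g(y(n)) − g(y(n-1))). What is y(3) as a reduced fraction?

g(6) = 9, g(5) = −2. y(2) = 5 − (−2)·(5 − 6)/((−2) − 9) = 57/11.
g(5) = −2, g(57/11) = −18/121. y(3) = (57/11) − (−18/121)·((57/11) − 5)/((−18/121) − (−2)) = 291/56.

291/56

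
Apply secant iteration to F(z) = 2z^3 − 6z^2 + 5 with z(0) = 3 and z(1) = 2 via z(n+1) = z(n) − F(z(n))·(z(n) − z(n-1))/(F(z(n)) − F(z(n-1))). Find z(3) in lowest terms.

86/27

F(3) = 5, F(2) = −3. z(2) = 2 − (−3)·(2 − 3)/((−3) − 5) = 19/8.
F(2) = −3, F(19/8) = −525/256. z(3) = (19/8) − (−525/256)·((19/8) − 2)/((−525/256) − (−3)) = 86/27.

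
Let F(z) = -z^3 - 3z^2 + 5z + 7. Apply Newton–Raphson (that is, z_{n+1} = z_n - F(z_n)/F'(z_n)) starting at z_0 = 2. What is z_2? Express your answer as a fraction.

50897/27835

F'(z) = -3z^2 - 6z + 5.
F(2) = -3, F'(2) = -19, so z_1 = 2 - (-3)/(-19) = 35/19.
F(35/19) = -1512/6859, F'(35/19) = -5860/361, so z_2 = (35/19) - (-1512/6859)/(-5860/361) = 50897/27835.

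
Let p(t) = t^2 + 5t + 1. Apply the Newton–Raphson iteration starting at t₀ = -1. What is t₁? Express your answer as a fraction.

p'(t) = 2t + 5.
p(-1) = -3, p'(-1) = 3, so t₁ = (-1) - (-3)/3 = 0.

0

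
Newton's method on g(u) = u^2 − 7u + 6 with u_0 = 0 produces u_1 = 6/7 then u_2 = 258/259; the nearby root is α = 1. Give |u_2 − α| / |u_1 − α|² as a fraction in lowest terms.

7/37

u_1 − α = 6/7 − 1 = −1/7, so |u_1 − α| = 1/7.
u_2 − α = 258/259 − 1 = −1/259, so |u_2 − α| = 1/259.
|u_1 − α|² = 1/49.
Ratio = (1/259) / (1/49) = 7/37.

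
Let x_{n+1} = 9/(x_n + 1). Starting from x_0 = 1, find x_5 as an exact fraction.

1152/389

x_1 = 9/(1 + 1) = 9/2.
x_2 = 9/(9/2 + 1) = 18/11.
x_3 = 9/(18/11 + 1) = 99/29.
x_4 = 9/(99/29 + 1) = 261/128.
x_5 = 9/(261/128 + 1) = 1152/389.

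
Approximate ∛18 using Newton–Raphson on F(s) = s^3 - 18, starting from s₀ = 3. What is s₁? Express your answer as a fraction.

8/3

F'(s) = 3s^2.
F(3) = 9, F'(3) = 27, so s₁ = 3 - 9/27 = 8/3.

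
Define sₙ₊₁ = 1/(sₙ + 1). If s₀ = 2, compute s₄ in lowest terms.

7/11

s₁ = 1/(2 + 1) = 1/3.
s₂ = 1/(1/3 + 1) = 3/4.
s₃ = 1/(3/4 + 1) = 4/7.
s₄ = 1/(4/7 + 1) = 7/11.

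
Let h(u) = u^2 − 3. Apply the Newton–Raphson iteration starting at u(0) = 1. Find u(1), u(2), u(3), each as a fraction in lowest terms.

h'(u) = 2u.
h(1) = −2, h'(1) = 2, so u(1) = 1 − (−2)/2 = 2.
h(2) = 1, h'(2) = 4, so u(2) = 2 − 1/4 = 7/4.
h(7/4) = 1/16, h'(7/4) = 7/2, so u(3) = (7/4) − (1/16)/(7/2) = 97/56.

u(1) = 2, u(2) = 7/4, u(3) = 97/56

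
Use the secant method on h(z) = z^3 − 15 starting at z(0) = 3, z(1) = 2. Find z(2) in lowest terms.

45/19

h(3) = 12, h(2) = −7. z(2) = 2 − (−7)·(2 − 3)/((−7) − 12) = 45/19.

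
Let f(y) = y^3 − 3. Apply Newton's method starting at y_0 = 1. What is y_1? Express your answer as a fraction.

5/3

f'(y) = 3y^2.
f(1) = −2, f'(1) = 3, so y_1 = 1 − (−2)/3 = 5/3.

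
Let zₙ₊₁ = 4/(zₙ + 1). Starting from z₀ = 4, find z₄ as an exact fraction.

116/65

z₁ = 4/(4 + 1) = 4/5.
z₂ = 4/(4/5 + 1) = 20/9.
z₃ = 4/(20/9 + 1) = 36/29.
z₄ = 4/(36/29 + 1) = 116/65.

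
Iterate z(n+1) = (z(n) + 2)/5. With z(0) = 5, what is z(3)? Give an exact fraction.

z(1) = (5 + 2)/5 = 7/5.
z(2) = ((7/5) + 2)/5 = 17/25.
z(3) = ((17/25) + 2)/5 = 67/125.

67/125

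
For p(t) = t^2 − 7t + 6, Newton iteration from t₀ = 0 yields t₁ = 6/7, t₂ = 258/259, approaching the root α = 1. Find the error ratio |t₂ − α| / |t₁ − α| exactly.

t₁ − α = 6/7 − 1 = −1/7, so |t₁ − α| = 1/7.
t₂ − α = 258/259 − 1 = −1/259, so |t₂ − α| = 1/259.
Ratio = (1/259) / (1/7) = 1/37.

1/37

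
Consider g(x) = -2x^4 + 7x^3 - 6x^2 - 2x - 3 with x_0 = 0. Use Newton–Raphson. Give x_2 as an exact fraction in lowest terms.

g'(x) = -8x^3 + 21x^2 - 12x - 2.
g(0) = -3, g'(0) = -2, so x_1 = 0 - (-3)/(-2) = -3/2.
g(-3/2) = -189/4, g'(-3/2) = 361/4, so x_2 = (-3/2) - (-189/4)/(361/4) = -705/722.

-705/722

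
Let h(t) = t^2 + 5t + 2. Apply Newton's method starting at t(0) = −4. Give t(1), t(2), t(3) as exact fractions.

t(1) = −14/3, t(2) = −178/39, t(3) = −28642/6279

h'(t) = 2t + 5.
h(−4) = −2, h'(−4) = −3, so t(1) = (−4) − (−2)/(−3) = −14/3.
h(−14/3) = 4/9, h'(−14/3) = −13/3, so t(2) = (−14/3) − (4/9)/(−13/3) = −178/39.
h(−178/39) = 16/1521, h'(−178/39) = −161/39, so t(3) = (−178/39) − (16/1521)/(−161/39) = −28642/6279.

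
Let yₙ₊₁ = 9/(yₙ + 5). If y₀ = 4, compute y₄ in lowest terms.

117/83

y₁ = 9/(4 + 5) = 1.
y₂ = 9/(1 + 5) = 3/2.
y₃ = 9/(3/2 + 5) = 18/13.
y₄ = 9/(18/13 + 5) = 117/83.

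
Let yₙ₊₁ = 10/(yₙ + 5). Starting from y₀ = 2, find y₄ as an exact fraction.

y₁ = 10/(2 + 5) = 10/7.
y₂ = 10/(10/7 + 5) = 14/9.
y₃ = 10/(14/9 + 5) = 90/59.
y₄ = 10/(90/59 + 5) = 118/77.

118/77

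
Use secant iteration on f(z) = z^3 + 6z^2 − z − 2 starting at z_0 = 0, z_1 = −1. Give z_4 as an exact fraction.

−523/991

f(0) = −2, f(−1) = 4. z_2 = (−1) − 4·((−1) − 0)/(4 − (−2)) = −1/3.
f(−1) = 4, f(−1/3) = −28/27. z_3 = (−1/3) − (−28/27)·((−1/3) − (−1))/((−28/27) − 4) = −8/17.
f(−1/3) = −28/27, f(−8/17) = −1498/4913. z_4 = (−8/17) − (−1498/4913)·((−8/17) − (−1/3))/((−1498/4913) − (−28/27)) = −523/991.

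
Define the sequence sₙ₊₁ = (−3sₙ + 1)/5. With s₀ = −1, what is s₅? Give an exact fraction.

s₁ = (−3·(−1) + 1)/5 = 4/5.
s₂ = (−3·(4/5) + 1)/5 = −7/25.
s₃ = (−3·(−7/25) + 1)/5 = 46/125.
s₄ = (−3·(46/125) + 1)/5 = −13/625.
s₅ = (−3·(−13/625) + 1)/5 = 664/3125.

664/3125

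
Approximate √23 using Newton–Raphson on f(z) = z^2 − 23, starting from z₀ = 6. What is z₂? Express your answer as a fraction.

6793/1416

f'(z) = 2z.
f(6) = 13, f'(6) = 12, so z₁ = 6 − 13/12 = 59/12.
f(59/12) = 169/144, f'(59/12) = 59/6, so z₂ = (59/12) − (169/144)/(59/6) = 6793/1416.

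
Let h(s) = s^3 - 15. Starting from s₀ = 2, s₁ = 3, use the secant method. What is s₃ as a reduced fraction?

6395/2613

h(2) = -7, h(3) = 12. s₂ = 3 - 12·(3 - 2)/(12 - (-7)) = 45/19.
h(3) = 12, h(45/19) = -11760/6859. s₃ = (45/19) - (-11760/6859)·((45/19) - 3)/((-11760/6859) - 12) = 6395/2613.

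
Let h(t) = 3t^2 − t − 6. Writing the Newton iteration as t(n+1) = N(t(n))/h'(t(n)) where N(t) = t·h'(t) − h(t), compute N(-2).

18

h'(t) = 6t − 1.
N(t) = t·h'(t) − h(t) = t·(6t − 1) − (3t^2 − t − 6) = 3t^2 + 6.
N(-2) = 18.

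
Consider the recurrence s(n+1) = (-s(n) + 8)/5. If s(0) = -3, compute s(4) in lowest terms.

829/625

s(1) = (-(-3) + 8)/5 = 11/5.
s(2) = (-(11/5) + 8)/5 = 29/25.
s(3) = (-(29/25) + 8)/5 = 171/125.
s(4) = (-(171/125) + 8)/5 = 829/625.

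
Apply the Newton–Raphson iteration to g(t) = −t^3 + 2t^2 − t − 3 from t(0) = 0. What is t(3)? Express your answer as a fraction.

g'(t) = −3t^2 + 4t − 1.
g(0) = −3, g'(0) = −1, so t(1) = 0 − (−3)/(−1) = −3.
g(−3) = 45, g'(−3) = −40, so t(2) = (−3) − 45/(−40) = −15/8.
g(−15/8) = 6399/512, g'(−15/8) = −1219/64, so t(3) = (−15/8) − (6399/512)/(−1219/64) = −5943/4876.

−5943/4876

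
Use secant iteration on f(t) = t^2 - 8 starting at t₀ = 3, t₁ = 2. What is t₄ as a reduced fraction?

f(3) = 1, f(2) = -4. t₂ = 2 - (-4)·(2 - 3)/((-4) - 1) = 14/5.
f(2) = -4, f(14/5) = -4/25. t₃ = (14/5) - (-4/25)·((14/5) - 2)/((-4/25) - (-4)) = 17/6.
f(14/5) = -4/25, f(17/6) = 1/36. t₄ = (17/6) - (1/36)·((17/6) - (14/5))/((1/36) - (-4/25)) = 478/169.

478/169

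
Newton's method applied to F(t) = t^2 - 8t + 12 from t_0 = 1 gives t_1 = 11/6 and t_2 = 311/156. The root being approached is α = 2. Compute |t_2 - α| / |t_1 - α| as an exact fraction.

1/26

t_1 - α = 11/6 - 2 = -1/6, so |t_1 - α| = 1/6.
t_2 - α = 311/156 - 2 = -1/156, so |t_2 - α| = 1/156.
Ratio = (1/156) / (1/6) = 1/26.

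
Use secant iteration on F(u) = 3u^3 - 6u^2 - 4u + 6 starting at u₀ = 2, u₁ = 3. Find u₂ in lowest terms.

F(2) = -2, F(3) = 21. u₂ = 3 - 21·(3 - 2)/(21 - (-2)) = 48/23.

48/23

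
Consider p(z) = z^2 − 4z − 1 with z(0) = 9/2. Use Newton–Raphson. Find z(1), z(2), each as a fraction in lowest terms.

z(1) = 17/4, z(2) = 305/72

p'(z) = 2z − 4.
p(9/2) = 5/4, p'(9/2) = 5, so z(1) = (9/2) − (5/4)/5 = 17/4.
p(17/4) = 1/16, p'(17/4) = 9/2, so z(2) = (17/4) − (1/16)/(9/2) = 305/72.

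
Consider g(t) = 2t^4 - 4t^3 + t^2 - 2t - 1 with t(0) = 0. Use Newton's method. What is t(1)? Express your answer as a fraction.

g'(t) = 8t^3 - 12t^2 + 2t - 2.
g(0) = -1, g'(0) = -2, so t(1) = 0 - (-1)/(-2) = -1/2.

-1/2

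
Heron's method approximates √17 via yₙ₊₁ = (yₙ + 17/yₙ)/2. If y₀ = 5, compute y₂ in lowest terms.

y₁ = (5 + 17/5)/2 = 21/5.
y₂ = (21/5 + 17/(21/5))/2 = 433/105.

433/105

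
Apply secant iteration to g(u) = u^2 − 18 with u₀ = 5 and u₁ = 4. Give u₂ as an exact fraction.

38/9

g(5) = 7, g(4) = −2. u₂ = 4 − (−2)·(4 − 5)/((−2) − 7) = 38/9.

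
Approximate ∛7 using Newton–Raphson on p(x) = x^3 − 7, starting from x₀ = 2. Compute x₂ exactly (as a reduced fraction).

18215/9522

p'(x) = 3x^2.
p(2) = 1, p'(2) = 12, so x₁ = 2 − 1/12 = 23/12.
p(23/12) = 71/1728, p'(23/12) = 529/48, so x₂ = (23/12) − (71/1728)/(529/48) = 18215/9522.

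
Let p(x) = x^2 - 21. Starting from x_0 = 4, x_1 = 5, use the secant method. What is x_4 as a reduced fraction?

4051/884

p(4) = -5, p(5) = 4. x_2 = 5 - 4·(5 - 4)/(4 - (-5)) = 41/9.
p(5) = 4, p(41/9) = -20/81. x_3 = (41/9) - (-20/81)·((41/9) - 5)/((-20/81) - 4) = 197/43.
p(41/9) = -20/81, p(197/43) = -20/1849. x_4 = (197/43) - (-20/1849)·((197/43) - (41/9))/((-20/1849) - (-20/81)) = 4051/884.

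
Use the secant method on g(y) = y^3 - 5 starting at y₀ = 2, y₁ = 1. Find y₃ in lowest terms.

g(2) = 3, g(1) = -4. y₂ = 1 - (-4)·(1 - 2)/((-4) - 3) = 11/7.
g(1) = -4, g(11/7) = -384/343. y₃ = (11/7) - (-384/343)·((11/7) - 1)/((-384/343) - (-4)) = 443/247.

443/247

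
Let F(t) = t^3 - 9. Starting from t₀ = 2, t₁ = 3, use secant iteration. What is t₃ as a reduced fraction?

F(2) = -1, F(3) = 18. t₂ = 3 - 18·(3 - 2)/(18 - (-1)) = 39/19.
F(3) = 18, F(39/19) = -2412/6859. t₃ = (39/19) - (-2412/6859)·((39/19) - 3)/((-2412/6859) - 18) = 1609/777.

1609/777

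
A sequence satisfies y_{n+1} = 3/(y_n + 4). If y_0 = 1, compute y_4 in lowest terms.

y_1 = 3/(1 + 4) = 3/5.
y_2 = 3/(3/5 + 4) = 15/23.
y_3 = 3/(15/23 + 4) = 69/107.
y_4 = 3/(69/107 + 4) = 321/497.

321/497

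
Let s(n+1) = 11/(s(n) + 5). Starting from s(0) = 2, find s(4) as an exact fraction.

3377/2041

s(1) = 11/(2 + 5) = 11/7.
s(2) = 11/(11/7 + 5) = 77/46.
s(3) = 11/(77/46 + 5) = 506/307.
s(4) = 11/(506/307 + 5) = 3377/2041.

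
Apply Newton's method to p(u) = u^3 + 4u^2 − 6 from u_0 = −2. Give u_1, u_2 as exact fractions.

p'(u) = 3u^2 + 8u.
p(−2) = 2, p'(−2) = −4, so u_1 = (−2) − 2/(−4) = −3/2.
p(−3/2) = −3/8, p'(−3/2) = −21/4, so u_2 = (−3/2) − (−3/8)/(−21/4) = −11/7.

u_1 = −3/2, u_2 = −11/7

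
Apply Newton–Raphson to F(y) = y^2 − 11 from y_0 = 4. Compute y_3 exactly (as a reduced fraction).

F'(y) = 2y.
F(4) = 5, F'(4) = 8, so y_1 = 4 − 5/8 = 27/8.
F(27/8) = 25/64, F'(27/8) = 27/4, so y_2 = (27/8) − (25/64)/(27/4) = 1433/432.
F(1433/432) = 625/186624, F'(1433/432) = 1433/216, so y_3 = (1433/432) − (625/186624)/(1433/216) = 4106353/1238112.

4106353/1238112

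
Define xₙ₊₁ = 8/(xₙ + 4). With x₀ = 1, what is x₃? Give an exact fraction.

x₁ = 8/(1 + 4) = 8/5.
x₂ = 8/(8/5 + 4) = 10/7.
x₃ = 8/(10/7 + 4) = 28/19.

28/19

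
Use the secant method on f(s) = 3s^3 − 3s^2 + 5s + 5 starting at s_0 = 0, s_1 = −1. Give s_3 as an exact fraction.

f(0) = 5, f(−1) = −6. s_2 = (−1) − (−6)·((−1) − 0)/((−6) − 5) = −5/11.
f(−1) = −6, f(−5/11) = 2430/1331. s_3 = (−5/11) − (2430/1331)·((−5/11) − (−1))/((2430/1331) − (−6)) = −505/868.

−505/868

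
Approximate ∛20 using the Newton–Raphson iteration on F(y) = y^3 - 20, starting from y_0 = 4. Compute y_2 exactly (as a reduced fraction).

67933/24642

F'(y) = 3y^2.
F(4) = 44, F'(4) = 48, so y_1 = 4 - 44/48 = 37/12.
F(37/12) = 16093/1728, F'(37/12) = 1369/48, so y_2 = (37/12) - (16093/1728)/(1369/48) = 67933/24642.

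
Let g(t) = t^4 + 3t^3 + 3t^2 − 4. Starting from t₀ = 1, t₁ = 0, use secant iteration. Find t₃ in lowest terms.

343/247

g(1) = 3, g(0) = −4. t₂ = 0 − (−4)·(0 − 1)/((−4) − 3) = 4/7.
g(0) = −4, g(4/7) = −5652/2401. t₃ = (4/7) − (−5652/2401)·((4/7) − 0)/((−5652/2401) − (−4)) = 343/247.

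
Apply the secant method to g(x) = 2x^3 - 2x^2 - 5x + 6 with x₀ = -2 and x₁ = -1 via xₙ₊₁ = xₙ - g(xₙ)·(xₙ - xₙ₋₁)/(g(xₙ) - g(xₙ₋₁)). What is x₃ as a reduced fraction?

-3638/2063

g(-2) = -8, g(-1) = 7. x₂ = (-1) - 7·((-1) - (-2))/(7 - (-8)) = -22/15.
g(-1) = 7, g(-22/15) = 9184/3375. x₃ = (-22/15) - (9184/3375)·((-22/15) - (-1))/((9184/3375) - 7) = -3638/2063.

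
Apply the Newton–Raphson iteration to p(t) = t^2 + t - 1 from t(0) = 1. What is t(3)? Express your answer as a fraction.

610/987

p'(t) = 2t + 1.
p(1) = 1, p'(1) = 3, so t(1) = 1 - 1/3 = 2/3.
p(2/3) = 1/9, p'(2/3) = 7/3, so t(2) = (2/3) - (1/9)/(7/3) = 13/21.
p(13/21) = 1/441, p'(13/21) = 47/21, so t(3) = (13/21) - (1/441)/(47/21) = 610/987.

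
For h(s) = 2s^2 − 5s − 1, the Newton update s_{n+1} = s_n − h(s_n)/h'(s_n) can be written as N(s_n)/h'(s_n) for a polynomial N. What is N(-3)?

h'(s) = 4s − 5.
N(s) = s·h'(s) − h(s) = s·(4s − 5) − (2s^2 − 5s − 1) = 2s^2 + 1.
N(-3) = 19.

19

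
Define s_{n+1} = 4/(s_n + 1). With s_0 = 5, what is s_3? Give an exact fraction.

s_1 = 4/(5 + 1) = 2/3.
s_2 = 4/(2/3 + 1) = 12/5.
s_3 = 4/(12/5 + 1) = 20/17.

20/17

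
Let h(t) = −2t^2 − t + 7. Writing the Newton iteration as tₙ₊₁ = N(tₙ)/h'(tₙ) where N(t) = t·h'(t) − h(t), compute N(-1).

−9

h'(t) = −4t − 1.
N(t) = t·h'(t) − h(t) = t·(−4t − 1) − (−2t^2 − t + 7) = −2t^2 − 7.
N(-1) = −9.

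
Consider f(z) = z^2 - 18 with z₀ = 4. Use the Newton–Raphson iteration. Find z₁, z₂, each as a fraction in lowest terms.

f'(z) = 2z.
f(4) = -2, f'(4) = 8, so z₁ = 4 - (-2)/8 = 17/4.
f(17/4) = 1/16, f'(17/4) = 17/2, so z₂ = (17/4) - (1/16)/(17/2) = 577/136.

z₁ = 17/4, z₂ = 577/136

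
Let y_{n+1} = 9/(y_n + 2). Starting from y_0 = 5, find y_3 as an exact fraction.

y_1 = 9/(5 + 2) = 9/7.
y_2 = 9/(9/7 + 2) = 63/23.
y_3 = 9/(63/23 + 2) = 207/109.

207/109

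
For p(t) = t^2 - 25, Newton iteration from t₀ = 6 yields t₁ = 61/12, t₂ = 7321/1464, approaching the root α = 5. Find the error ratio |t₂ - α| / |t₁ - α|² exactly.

6/61

t₁ - α = 61/12 - 5 = 1/12, so |t₁ - α| = 1/12.
t₂ - α = 7321/1464 - 5 = 1/1464, so |t₂ - α| = 1/1464.
|t₁ - α|² = 1/144.
Ratio = (1/1464) / (1/144) = 6/61.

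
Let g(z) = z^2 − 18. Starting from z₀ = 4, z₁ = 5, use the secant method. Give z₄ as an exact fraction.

13411/3161

g(4) = −2, g(5) = 7. z₂ = 5 − 7·(5 − 4)/(7 − (−2)) = 38/9.
g(5) = 7, g(38/9) = −14/81. z₃ = (38/9) − (−14/81)·((38/9) − 5)/((−14/81) − 7) = 352/83.
g(38/9) = −14/81, g(352/83) = −98/6889. z₄ = (352/83) − (−98/6889)·((352/83) − (38/9))/((−98/6889) − (−14/81)) = 13411/3161.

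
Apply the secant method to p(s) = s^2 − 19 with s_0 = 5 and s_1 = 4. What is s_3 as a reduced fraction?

109/25

p(5) = 6, p(4) = −3. s_2 = 4 − (−3)·(4 − 5)/((−3) − 6) = 13/3.
p(4) = −3, p(13/3) = −2/9. s_3 = (13/3) − (−2/9)·((13/3) − 4)/((−2/9) − (−3)) = 109/25.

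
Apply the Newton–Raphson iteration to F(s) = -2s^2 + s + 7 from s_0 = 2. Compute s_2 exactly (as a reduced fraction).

F'(s) = -4s + 1.
F(2) = 1, F'(2) = -7, so s_1 = 2 - 1/(-7) = 15/7.
F(15/7) = -2/49, F'(15/7) = -53/7, so s_2 = (15/7) - (-2/49)/(-53/7) = 793/371.

793/371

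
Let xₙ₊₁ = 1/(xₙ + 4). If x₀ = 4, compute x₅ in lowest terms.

593/2512

x₁ = 1/(4 + 4) = 1/8.
x₂ = 1/(1/8 + 4) = 8/33.
x₃ = 1/(8/33 + 4) = 33/140.
x₄ = 1/(33/140 + 4) = 140/593.
x₅ = 1/(140/593 + 4) = 593/2512.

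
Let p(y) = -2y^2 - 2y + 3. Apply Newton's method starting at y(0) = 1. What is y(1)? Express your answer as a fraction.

p'(y) = -4y - 2.
p(1) = -1, p'(1) = -6, so y(1) = 1 - (-1)/(-6) = 5/6.

5/6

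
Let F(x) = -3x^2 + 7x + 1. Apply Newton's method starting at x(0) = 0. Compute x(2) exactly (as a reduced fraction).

F'(x) = -6x + 7.
F(0) = 1, F'(0) = 7, so x(1) = 0 - 1/7 = -1/7.
F(-1/7) = -3/49, F'(-1/7) = 55/7, so x(2) = (-1/7) - (-3/49)/(55/7) = -52/385.

-52/385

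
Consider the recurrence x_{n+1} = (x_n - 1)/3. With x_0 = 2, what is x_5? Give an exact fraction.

-119/243

x_1 = (2 - 1)/3 = 1/3.
x_2 = ((1/3) - 1)/3 = -2/9.
x_3 = ((-2/9) - 1)/3 = -11/27.
x_4 = ((-11/27) - 1)/3 = -38/81.
x_5 = ((-38/81) - 1)/3 = -119/243.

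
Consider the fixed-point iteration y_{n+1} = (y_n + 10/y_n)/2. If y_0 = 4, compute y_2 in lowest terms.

y_1 = (4 + 10/4)/2 = 13/4.
y_2 = (13/4 + 10/(13/4))/2 = 329/104.

329/104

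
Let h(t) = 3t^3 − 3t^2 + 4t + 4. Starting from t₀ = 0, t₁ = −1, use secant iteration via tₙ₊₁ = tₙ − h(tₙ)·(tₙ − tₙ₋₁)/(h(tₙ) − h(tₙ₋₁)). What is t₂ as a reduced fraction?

−2/5

h(0) = 4, h(−1) = −6. t₂ = (−1) − (−6)·((−1) − 0)/((−6) − 4) = −2/5.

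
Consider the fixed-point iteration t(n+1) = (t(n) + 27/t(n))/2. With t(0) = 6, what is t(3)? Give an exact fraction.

t(1) = (6 + 27/6)/2 = 21/4.
t(2) = (21/4 + 27/(21/4))/2 = 291/56.
t(3) = (291/56 + 27/(291/56))/2 = 56451/10864.

56451/10864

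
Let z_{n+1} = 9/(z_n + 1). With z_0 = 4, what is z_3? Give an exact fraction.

z_1 = 9/(4 + 1) = 9/5.
z_2 = 9/(9/5 + 1) = 45/14.
z_3 = 9/(45/14 + 1) = 126/59.

126/59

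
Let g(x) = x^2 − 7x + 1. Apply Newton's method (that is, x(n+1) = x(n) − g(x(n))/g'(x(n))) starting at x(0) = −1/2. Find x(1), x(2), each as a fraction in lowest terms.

x(1) = 3/32, x(2) = 1015/6976

g'(x) = 2x − 7.
g(−1/2) = 19/4, g'(−1/2) = −8, so x(1) = (−1/2) − (19/4)/(−8) = 3/32.
g(3/32) = 361/1024, g'(3/32) = −109/16, so x(2) = (3/32) − (361/1024)/(−109/16) = 1015/6976.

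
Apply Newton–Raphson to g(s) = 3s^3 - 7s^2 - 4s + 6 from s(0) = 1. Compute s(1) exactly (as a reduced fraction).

g'(s) = 9s^2 - 14s - 4.
g(1) = -2, g'(1) = -9, so s(1) = 1 - (-2)/(-9) = 7/9.

7/9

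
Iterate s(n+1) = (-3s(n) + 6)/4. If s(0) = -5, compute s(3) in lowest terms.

s(1) = (-3·(-5) + 6)/4 = 21/4.
s(2) = (-3·(21/4) + 6)/4 = -39/16.
s(3) = (-3·(-39/16) + 6)/4 = 213/64.

213/64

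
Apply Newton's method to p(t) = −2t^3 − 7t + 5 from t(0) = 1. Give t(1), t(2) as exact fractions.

t(1) = 9/13, t(2) = 13901/21697

p'(t) = −6t^2 − 7.
p(1) = −4, p'(1) = −13, so t(1) = 1 − (−4)/(−13) = 9/13.
p(9/13) = −1120/2197, p'(9/13) = −1669/169, so t(2) = (9/13) − (−1120/2197)/(−1669/169) = 13901/21697.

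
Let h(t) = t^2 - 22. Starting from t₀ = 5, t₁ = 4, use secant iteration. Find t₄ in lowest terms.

1712/365

h(5) = 3, h(4) = -6. t₂ = 4 - (-6)·(4 - 5)/((-6) - 3) = 14/3.
h(4) = -6, h(14/3) = -2/9. t₃ = (14/3) - (-2/9)·((14/3) - 4)/((-2/9) - (-6)) = 61/13.
h(14/3) = -2/9, h(61/13) = 3/169. t₄ = (61/13) - (3/169)·((61/13) - (14/3))/((3/169) - (-2/9)) = 1712/365.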